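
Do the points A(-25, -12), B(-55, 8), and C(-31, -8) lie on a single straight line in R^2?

Yes

AB = (-30, 20), AC = (-6, 4).
Checking proportionality: AC = 1/5·AB, so the vectors are parallel and the points are collinear.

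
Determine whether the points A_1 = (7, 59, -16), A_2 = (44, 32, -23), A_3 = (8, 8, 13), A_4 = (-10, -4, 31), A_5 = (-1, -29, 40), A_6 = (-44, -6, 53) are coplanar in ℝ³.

The plane through A_1, A_2, A_3 has normal n = A_1A_2 × A_1A_3 = (-1140, -1080, -1860) and equation n·P = -41940.
Checking the remaining points: n·A_4 = -41940, n·A_5 = -41940, n·A_6 = -41940.
All equal -41940, so all 6 points lie in one plane.

Yes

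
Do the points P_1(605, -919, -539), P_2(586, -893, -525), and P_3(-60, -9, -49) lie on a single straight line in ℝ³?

Yes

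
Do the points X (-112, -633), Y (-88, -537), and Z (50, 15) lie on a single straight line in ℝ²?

XY = (24, 96), XZ = (162, 648).
Checking proportionality: XZ = 27/4·XY, so the vectors are parallel and the points are collinear.

Yes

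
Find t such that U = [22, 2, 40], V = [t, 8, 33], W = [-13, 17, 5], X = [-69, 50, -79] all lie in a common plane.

The points are coplanar iff UV · (UW × UX) = 0.
Expanding, this is linear in t: (-105)t + (-1365) = 0.
So t = -13.

-13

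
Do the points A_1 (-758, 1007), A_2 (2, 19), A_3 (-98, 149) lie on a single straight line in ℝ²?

Yes

A_1A_2 = (760, -988), A_1A_3 = (660, -858).
Twice the signed area of △A_1A_2A_3 is (760)(-858) − (-988)(660) = 0.
The triangle is degenerate (zero area), so the points are collinear.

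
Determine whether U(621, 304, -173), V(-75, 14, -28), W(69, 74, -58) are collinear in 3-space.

UV = (-696, -290, 145), UW = (-552, -230, 115).
UV × UW = (0, 0, 0).
The cross product vanishes, so the three points are collinear.

Yes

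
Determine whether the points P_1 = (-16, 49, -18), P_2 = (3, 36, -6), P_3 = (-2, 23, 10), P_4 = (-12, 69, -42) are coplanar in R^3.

Yes

With P_1 as base: P_1P_2 = (19, -13, 12), P_1P_3 = (14, -26, 28), P_1P_4 = (4, 20, -24).
P_1P_3 × P_1P_4 = (64, 448, 384).
P_1P_2 · (P_1P_3 × P_1P_4) = 0.
The scalar triple product vanishes, so the four points are coplanar.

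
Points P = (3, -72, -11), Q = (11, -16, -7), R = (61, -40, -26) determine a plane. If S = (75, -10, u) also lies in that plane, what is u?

-27

Coplanarity requires PQ · (PR × PS) = 0.
PQ = (8, 56, 4), PR = (58, 32, -15); the triple product is linear in u with coefficient -2992 and constant term -80784.
Setting it to zero: u = -27.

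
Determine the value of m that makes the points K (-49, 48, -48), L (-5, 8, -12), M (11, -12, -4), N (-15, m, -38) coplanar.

-2

Normal to plane KLM: n = (400, 224, -240); plane equation n·P = 2672.
Requiring n·N = 2672: (224)m + (3120) = 2672.
So m = -2.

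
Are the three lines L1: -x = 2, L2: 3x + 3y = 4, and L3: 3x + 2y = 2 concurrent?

Intersecting L1 and L2: solving the 2×2 system gives (x, y) = (-2, 10/3).
Substitute into L3: (3)(-2) + (2)(10/3) = 2/3.
But L3 requires 2 ≠ 2/3, so the three lines have no common point.

No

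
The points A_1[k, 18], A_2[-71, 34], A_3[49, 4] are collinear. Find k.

The three points are collinear iff det[A_1A_2; A_1A_3] = 0.
This determinant is linear in k: (30)k + (210) = 0, so k = -7.

-7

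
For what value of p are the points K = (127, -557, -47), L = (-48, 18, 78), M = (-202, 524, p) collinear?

188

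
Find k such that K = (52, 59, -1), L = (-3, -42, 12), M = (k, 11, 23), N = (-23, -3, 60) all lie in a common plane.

12

Normal to plane KLN: n = (-5355, 2380, -4165); plane equation n·P = -133875.
Requiring n·M = -133875: (-5355)k + (-69615) = -133875.
So k = 12.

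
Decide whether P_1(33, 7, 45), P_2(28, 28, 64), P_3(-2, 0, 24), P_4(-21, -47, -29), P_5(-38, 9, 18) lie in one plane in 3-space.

The plane through P_1, P_2, P_3 has normal n = P_1P_2 × P_1P_3 = (-308, -770, 770) and equation n·P = 19096.
Checking the remaining points: n·P_4 = 20328, n·P_5 = 18634.
Since n·P_4 = 20328 ≠ 19096, P_4 is off the plane and the points are not all coplanar.

No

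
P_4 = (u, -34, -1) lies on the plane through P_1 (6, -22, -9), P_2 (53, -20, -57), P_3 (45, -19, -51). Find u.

The plane through P_1, P_2, P_3 has equation 60x + 102y + 63z = -2451.
Substituting P_4: (60)u + (-3531) = -2451, so u = 18.

18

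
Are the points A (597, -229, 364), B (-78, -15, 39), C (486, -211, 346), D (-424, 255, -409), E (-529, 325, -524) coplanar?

No

The plane through A, B, C has normal n = AB × AC = (1998, 23925, 11604) and equation n·P = -62163.
Checking the remaining points: n·D = 507687, n·E = 638187.
Since n·D = 507687 ≠ -62163, D is off the plane and the points are not all coplanar.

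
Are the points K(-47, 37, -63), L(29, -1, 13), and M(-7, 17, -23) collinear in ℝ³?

KL = (76, -38, 76), KM = (40, -20, 40).
KL × KM = (0, 0, 0).
The cross product vanishes, so the three points are collinear.

Yes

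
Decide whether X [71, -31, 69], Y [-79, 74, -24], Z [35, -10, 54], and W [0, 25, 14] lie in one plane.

The four points are coplanar iff the 3×3 determinant with rows XY, XZ, XW is zero.
Rows: (-150, 105, -93), (-36, 21, -15), (-71, 56, -55).
Expanding along the first row: (-150)(-315) − (105)(915) + (-93)(-525) = 0.
Zero determinant ⇒ coplanar.

Yes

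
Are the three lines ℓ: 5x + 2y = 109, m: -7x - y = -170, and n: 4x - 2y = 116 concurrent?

Intersecting ℓ and m: solving the 2×2 system gives (x, y) = (77/3, -29/3).
Substitute into n: (4)(77/3) + (-2)(-29/3) = 122.
But n requires 116 ≠ 122, so the three lines have no common point.

No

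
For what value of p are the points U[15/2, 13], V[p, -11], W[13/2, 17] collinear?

Collinearity: (V − U) must be parallel to (W − U) = (-1, 4).
Cross-multiplying the components: (p − 15/2)·(4) = (-24)·(-1).
Solving gives p = 27/2.

27/2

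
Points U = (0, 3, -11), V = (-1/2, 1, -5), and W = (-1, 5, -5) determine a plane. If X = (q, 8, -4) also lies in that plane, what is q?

Coplanarity requires UV · (UW × UX) = 0.
UV = (-1/2, -2, 6), UW = (-1, 2, 6); the triple product is linear in q with coefficient -24 and constant term -36.
Setting it to zero: q = -3/2.

-3/2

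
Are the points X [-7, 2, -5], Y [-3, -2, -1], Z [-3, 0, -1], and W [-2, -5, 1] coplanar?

A normal to the plane through X, Y, Z is n = XY × XZ = (-8, 0, 8).
The plane has equation n·P = 16. For W: n·W = 24.
24 ≠ 16, so W is off the plane.

No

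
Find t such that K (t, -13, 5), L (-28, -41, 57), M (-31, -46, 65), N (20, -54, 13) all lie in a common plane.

The points are coplanar iff KL · (KM × KN) = 0.
Expanding, this is linear in t: (-324)t + (-1620) = 0.
So t = -5.

-5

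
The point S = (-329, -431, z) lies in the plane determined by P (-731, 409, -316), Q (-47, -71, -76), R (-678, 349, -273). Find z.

422

Coplanarity requires PQ · (PR × PS) = 0.
PQ = (684, -480, 240), PR = (53, -60, 43); the triple product is linear in z with coefficient -15600 and constant term 6583200.
Setting it to zero: z = 422.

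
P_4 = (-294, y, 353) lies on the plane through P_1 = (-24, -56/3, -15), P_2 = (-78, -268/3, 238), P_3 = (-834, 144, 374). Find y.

-50

A normal to the plane is n = P_1P_2 × P_1P_3 = (-68644, -183924, -66024).
P_4 lies in the plane iff n · P_1P_4 = 0.
This gives (-183924)y + (-9196200) = 0, so y = -50.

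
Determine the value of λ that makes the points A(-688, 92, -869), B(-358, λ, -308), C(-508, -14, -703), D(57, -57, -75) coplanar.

Coplanarity ⇔ det[AB; AC; AD] = 0.
Expanding, this is linear in λ: (-19250)λ + (11415250) = 0.
So λ = 593.

593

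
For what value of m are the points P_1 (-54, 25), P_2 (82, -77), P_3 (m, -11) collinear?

-6

Collinearity: (P_3 − P_1) must be parallel to (P_2 − P_1) = (136, -102).
Cross-multiplying the components: (m − (-54))·(-102) = (-36)·(136).
Solving gives m = -6.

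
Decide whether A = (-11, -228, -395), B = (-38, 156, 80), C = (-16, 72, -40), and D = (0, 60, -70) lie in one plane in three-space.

Yes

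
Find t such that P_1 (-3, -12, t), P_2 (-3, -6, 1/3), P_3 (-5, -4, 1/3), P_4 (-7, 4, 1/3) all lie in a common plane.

1/3

Coplanarity ⇔ det[P_1P_2; P_1P_3; P_1P_4] = 0.
Expanding, this is linear in t: (12)t + (-4) = 0.
So t = 1/3.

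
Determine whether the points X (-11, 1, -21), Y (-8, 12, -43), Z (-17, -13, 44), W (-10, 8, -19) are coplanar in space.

No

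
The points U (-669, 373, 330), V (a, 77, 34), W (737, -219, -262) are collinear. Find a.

34

Direction UW = (1406, -592, -592). From the y-coordinate of V, the parameter along the line is τ = (77 − 373)/(-592) = 1/2.
Then a = (-669) + 1/2·(1406) = 34.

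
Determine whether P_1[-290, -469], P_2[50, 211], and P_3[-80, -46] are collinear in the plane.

P_1P_2 = (340, 680), P_1P_3 = (210, 423).
det[P_1P_2; P_1P_3] = (340)(423) − (680)(210) = 1020.
The determinant is nonzero, so they are not collinear.

No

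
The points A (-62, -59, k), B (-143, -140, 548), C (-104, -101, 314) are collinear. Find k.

Collinearity requires AB × AC = 0; each component is linear in k.
The x-component gives (39)k + (-2418) = 0, so k = 62.
The remaining components then also vanish.

62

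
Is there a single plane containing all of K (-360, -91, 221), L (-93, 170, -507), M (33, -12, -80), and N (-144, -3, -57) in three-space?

A normal to the plane through K, L, M is n = KL × KM = (-21049, -205737, -81480).
The plane has equation n·P = 8292627. For N: n·N = 8292627.
Equal, so N lies in the plane and all four are coplanar.

Yes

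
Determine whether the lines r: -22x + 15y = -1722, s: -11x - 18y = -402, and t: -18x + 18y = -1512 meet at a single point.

Yes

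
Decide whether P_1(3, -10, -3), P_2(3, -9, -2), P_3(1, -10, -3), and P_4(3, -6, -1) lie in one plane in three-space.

The four points are coplanar iff the 3×3 determinant with rows P_1P_2, P_1P_3, P_1P_4 is zero.
Rows: (0, 1, 1), (-2, 0, 0), (0, 4, 2).
Expanding along the first row: (0)(0) − (1)(-4) + (1)(-8) = -4.
Nonzero ⇒ not coplanar.

No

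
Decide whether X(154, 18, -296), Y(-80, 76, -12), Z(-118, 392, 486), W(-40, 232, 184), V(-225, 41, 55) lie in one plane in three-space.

The plane through X, Y, Z has normal n = XY × XZ = (-60860, 105740, -71740) and equation n·P = 13765920.
Checking the remaining points: n·W = 13765920, n·V = 14083140.
Since n·V = 14083140 ≠ 13765920, V is off the plane and the points are not all coplanar.

No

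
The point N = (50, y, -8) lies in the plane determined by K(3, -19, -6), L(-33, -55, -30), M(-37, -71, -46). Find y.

-2

A normal to the plane is n = KL × KM = (192, -480, 432).
N lies in the plane iff n · KN = 0.
This gives (-480)y + (-960) = 0, so y = -2.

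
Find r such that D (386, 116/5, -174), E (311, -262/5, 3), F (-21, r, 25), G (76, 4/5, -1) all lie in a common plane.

42/5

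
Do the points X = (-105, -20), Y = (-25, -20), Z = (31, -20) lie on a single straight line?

Yes

XY = (80, 0), XZ = (136, 0).
Checking proportionality: XZ = 17/10·XY, so the vectors are parallel and the points are collinear.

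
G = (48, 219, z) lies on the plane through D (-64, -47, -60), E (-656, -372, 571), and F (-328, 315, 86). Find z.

-234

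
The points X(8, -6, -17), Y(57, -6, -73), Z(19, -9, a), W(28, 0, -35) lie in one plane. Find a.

-32

The points are coplanar iff XY · (XZ × XW) = 0.
Expanding, this is linear in a: (-294)a + (-9408) = 0.
So a = -32.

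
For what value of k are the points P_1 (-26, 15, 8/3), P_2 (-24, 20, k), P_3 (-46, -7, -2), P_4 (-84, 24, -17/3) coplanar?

10/3

The points are coplanar iff P_1P_2 · (P_1P_3 × P_1P_4) = 0.
Expanding, this is linear in k: (-1456)k + (14560/3) = 0.
So k = 10/3.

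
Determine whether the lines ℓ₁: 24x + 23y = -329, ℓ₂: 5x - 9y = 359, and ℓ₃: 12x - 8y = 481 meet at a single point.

Lines aᵢx + bᵢy = cᵢ with pairwise distinct directions are concurrent exactly when det[aᵢ bᵢ cᵢ] = 0.
Here the determinant is -13571.
Nonzero, so no common point exists.

No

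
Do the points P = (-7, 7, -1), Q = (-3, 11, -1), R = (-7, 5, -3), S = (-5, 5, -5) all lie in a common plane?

Yes

With P as base: PQ = (4, 4, 0), PR = (0, -2, -2), PS = (2, -2, -4).
PR × PS = (4, -4, 4).
PQ · (PR × PS) = 0.
The scalar triple product vanishes, so the four points are coplanar.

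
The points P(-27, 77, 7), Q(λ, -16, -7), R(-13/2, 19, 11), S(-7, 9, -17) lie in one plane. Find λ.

Coplanarity ⇔ det[PQ; PR; PS] = 0.
Expanding, this is linear in λ: (1664)λ + (-4992) = 0.
So λ = 3.

3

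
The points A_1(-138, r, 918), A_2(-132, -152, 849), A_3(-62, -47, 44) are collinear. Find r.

-161

Direction A_2A_3 = (70, 105, -805). From the x-coordinate of A_1, the parameter along the line is τ = (-138 − (-132))/70 = -3/35.
Then r = (-152) + (-3/35)·(105) = -161.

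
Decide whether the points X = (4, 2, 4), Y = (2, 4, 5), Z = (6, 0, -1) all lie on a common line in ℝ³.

No

XY = (-2, 2, 1), XZ = (2, -2, -5).
Comparing components 2 and 3: (2)(-5) − (1)(-2) = -8 ≠ 0, so XY and XZ are not parallel and the points are not collinear.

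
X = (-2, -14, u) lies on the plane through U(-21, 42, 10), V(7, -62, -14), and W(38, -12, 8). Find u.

-2

A normal to the plane is n = UV × UW = (-1088, -1360, 4624).
X lies in the plane iff n · UX = 0.
This gives (4624)u + (9248) = 0, so u = -2.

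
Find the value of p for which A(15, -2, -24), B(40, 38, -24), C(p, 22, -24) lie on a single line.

Collinearity requires AB × AC = 0; each component is linear in p.
The z-component gives (-40)p + (1200) = 0, so p = 30.
The remaining components then also vanish.

30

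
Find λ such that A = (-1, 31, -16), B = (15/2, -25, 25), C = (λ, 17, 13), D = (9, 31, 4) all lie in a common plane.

21/2

Normal to plane ABD: n = (-1120, 240, 560); plane equation n·P = -400.
Requiring n·C = -400: (-1120)λ + (11360) = -400.
So λ = 21/2.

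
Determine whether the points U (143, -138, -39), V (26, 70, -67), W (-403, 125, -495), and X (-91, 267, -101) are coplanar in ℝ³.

A normal to the plane through U, V, W is n = UV × UW = (-87484, -38064, 82797).
The plane has equation n·P = -10486463. For X: n·X = -10564541.
-10564541 ≠ -10486463, so X is off the plane.

No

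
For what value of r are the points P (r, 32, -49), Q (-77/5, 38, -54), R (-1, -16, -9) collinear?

Direction QR = (72/5, -54, 45). From the y-coordinate of P, the parameter along the line is τ = (32 − 38)/(-54) = 1/9.
Then r = (-77/5) + 1/9·(72/5) = -69/5.

-69/5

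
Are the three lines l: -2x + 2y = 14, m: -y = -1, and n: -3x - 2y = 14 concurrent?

The three lines meet at one point iff the augmented coefficient matrix [aᵢ bᵢ cᵢ] has rank < 3, i.e. its determinant vanishes.
Here the determinant is -4.
Nonzero, so no common point exists.

No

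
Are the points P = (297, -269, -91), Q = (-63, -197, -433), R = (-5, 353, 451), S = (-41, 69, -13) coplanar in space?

Yes

With P as base: PQ = (-360, 72, -342), PR = (-302, 622, 542), PS = (-338, 338, 78).
PR × PS = (-134680, -159640, 108160).
PQ · (PR × PS) = 0.
The scalar triple product vanishes, so the four points are coplanar.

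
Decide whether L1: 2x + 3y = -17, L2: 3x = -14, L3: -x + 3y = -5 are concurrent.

Intersecting L1 and L2: solving the 2×2 system gives (x, y) = (-14/3, -23/9).
Substitute into L3: (-1)(-14/3) + (3)(-23/9) = -3.
But L3 requires -5 ≠ -3, so the three lines have no common point.

No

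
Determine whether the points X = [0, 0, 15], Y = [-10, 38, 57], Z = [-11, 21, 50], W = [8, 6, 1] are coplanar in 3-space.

With X as base: XY = (-10, 38, 42), XZ = (-11, 21, 35), XW = (8, 6, -14).
XZ × XW = (-504, 126, -234).
XY · (XZ × XW) = 0.
The scalar triple product vanishes, so the four points are coplanar.

Yes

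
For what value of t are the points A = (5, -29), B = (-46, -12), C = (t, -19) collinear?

The three points are collinear iff det[AB; AC] = 0.
This determinant is linear in t: (-17)t + (-425) = 0, so t = -25.

-25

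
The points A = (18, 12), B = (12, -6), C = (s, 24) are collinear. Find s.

22

Collinearity: (C − A) must be parallel to (B − A) = (-6, -18).
Cross-multiplying the components: (s − 18)·(-18) = (12)·(-6).
Solving gives s = 22.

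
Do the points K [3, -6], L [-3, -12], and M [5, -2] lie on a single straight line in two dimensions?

No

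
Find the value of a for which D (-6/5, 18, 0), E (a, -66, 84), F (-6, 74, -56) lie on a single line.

6

Direction DF = (-24/5, 56, -56). From the y-coordinate of E, the parameter along the line is τ = (-66 − 18)/56 = -3/2.
Then a = (-6/5) + (-3/2)·(-24/5) = 6.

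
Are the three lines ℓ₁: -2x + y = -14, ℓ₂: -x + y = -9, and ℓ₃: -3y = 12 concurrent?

Intersecting ℓ₁ and ℓ₂: solving the 2×2 system gives (x, y) = (5, -4).
Substitute into ℓ₃: (0)(5) + (-3)(-4) = 12.
This equals 12, so (5, -4) lies on all three lines and they are concurrent.

Yes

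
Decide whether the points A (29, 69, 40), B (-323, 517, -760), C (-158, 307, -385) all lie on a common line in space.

AB = (-352, 448, -800), AC = (-187, 238, -425).
Each component of AC is 17/32 times the corresponding component of AB, so AC = 17/32·AB and the points are collinear.

Yes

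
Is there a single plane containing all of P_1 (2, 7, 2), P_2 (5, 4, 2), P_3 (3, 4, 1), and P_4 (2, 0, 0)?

No

A normal to the plane through P_1, P_2, P_3 is n = P_1P_2 × P_1P_3 = (3, 3, -6).
The plane has equation n·P = 15. For P_4: n·P_4 = 6.
6 ≠ 15, so P_4 is off the plane.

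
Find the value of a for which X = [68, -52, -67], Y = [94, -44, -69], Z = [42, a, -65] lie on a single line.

-60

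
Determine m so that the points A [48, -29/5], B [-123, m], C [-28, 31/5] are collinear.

106/5

Collinearity: (B − A) must be parallel to (C − A) = (-76, 12).
Cross-multiplying the components: (m − (-29/5))·(-76) = (-171)·(12).
Solving gives m = 106/5.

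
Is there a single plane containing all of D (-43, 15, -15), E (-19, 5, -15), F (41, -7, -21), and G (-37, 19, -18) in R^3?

Yes

A normal to the plane through D, E, F is n = DE × DF = (60, 144, 312).
The plane has equation n·P = -5100. For G: n·G = -5100.
Equal, so G lies in the plane and all four are coplanar.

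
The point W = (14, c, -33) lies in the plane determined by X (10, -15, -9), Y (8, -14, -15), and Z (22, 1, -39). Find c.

Coplanarity requires XY · (XZ × XW) = 0.
XY = (-2, 1, -6), XZ = (12, 16, -30); the triple product is linear in c with coefficient -132 and constant term -660.
Setting it to zero: c = -5.

-5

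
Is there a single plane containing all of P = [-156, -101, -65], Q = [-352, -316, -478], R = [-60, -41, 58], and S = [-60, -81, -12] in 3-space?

Yes

The four points are coplanar iff the 3×3 determinant with rows PQ, PR, PS is zero.
Rows: (-196, -215, -413), (96, 60, 123), (96, 20, 53).
Expanding along the first row: (-196)(720) − (-215)(-6720) + (-413)(-3840) = 0.
Zero determinant ⇒ coplanar.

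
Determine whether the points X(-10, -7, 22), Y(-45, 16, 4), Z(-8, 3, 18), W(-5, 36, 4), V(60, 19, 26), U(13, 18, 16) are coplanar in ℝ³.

The plane through X, Y, Z has normal n = XY × XZ = (88, -176, -396) and equation n·P = -8360.
Checking the remaining points: n·W = -8360, n·V = -8360, n·U = -8360.
All equal -8360, so all 6 points lie in one plane.

Yes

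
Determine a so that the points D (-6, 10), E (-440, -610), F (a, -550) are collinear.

-398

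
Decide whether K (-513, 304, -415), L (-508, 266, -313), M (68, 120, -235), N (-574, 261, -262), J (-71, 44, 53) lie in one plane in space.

Yes

The plane through K, L, M has normal n = KL × KM = (11928, 58362, 21158) and equation n·P = 2842414.
Checking the remaining points: n·N = 2842414, n·J = 2842414.
All equal 2842414, so all 5 points lie in one plane.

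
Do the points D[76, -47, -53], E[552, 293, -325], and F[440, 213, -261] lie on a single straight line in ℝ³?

DE = (476, 340, -272), DF = (364, 260, -208).
Each component of DF is 13/17 times the corresponding component of DE, so DF = 13/17·DE and the points are collinear.

Yes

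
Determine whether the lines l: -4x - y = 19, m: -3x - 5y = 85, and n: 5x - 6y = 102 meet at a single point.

Intersecting l and m: solving the 2×2 system gives (x, y) = (-10/17, -283/17).
Substitute into n: (5)(-10/17) + (-6)(-283/17) = 1648/17.
But n requires 102 ≠ 1648/17, so the three lines have no common point.

No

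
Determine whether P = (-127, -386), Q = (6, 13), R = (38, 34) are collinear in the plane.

PQ = (133, 399), PR = (165, 420).
If collinear, PR would be a scalar multiple of PQ. But (133)·(420) ≠ (399)·(165) (difference -9975), so they are not parallel; the points are not collinear.

No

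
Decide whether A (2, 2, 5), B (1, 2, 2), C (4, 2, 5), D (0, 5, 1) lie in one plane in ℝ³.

No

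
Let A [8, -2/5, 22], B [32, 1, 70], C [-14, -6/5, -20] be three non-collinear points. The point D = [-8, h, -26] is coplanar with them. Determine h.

-26/5

A normal to the plane is n = AB × AC = (-102/5, -48, 58/5).
D lies in the plane iff n · AD = 0.
This gives (-48)h + (-1248/5) = 0, so h = -26/5.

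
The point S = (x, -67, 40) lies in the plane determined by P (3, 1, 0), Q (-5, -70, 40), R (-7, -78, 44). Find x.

-1

Coplanarity requires PQ · (PR × PS) = 0.
PQ = (-8, -71, 40), PR = (-10, -79, 44); the triple product is linear in x with coefficient 36 and constant term 36.
Setting it to zero: x = -1.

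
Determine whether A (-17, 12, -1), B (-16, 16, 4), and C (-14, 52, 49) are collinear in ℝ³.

AB = (1, 4, 5), AC = (3, 40, 50).
Comparing components 3 and 1: (5)(3) − (1)(50) = -35 ≠ 0, so AB and AC are not parallel and the points are not collinear.

No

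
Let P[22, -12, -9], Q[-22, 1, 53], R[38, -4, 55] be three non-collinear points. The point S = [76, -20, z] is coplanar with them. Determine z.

Coplanarity requires PQ · (PR × PS) = 0.
PQ = (-44, 13, 62), PR = (16, 8, 64); the triple product is linear in z with coefficient -560 and constant term -17360.
Setting it to zero: z = -31.

-31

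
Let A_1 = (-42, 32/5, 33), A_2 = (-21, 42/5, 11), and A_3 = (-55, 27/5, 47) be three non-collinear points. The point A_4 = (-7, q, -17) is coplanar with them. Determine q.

Coplanarity requires A_1A_2 · (A_1A_3 × A_1A_4) = 0.
A_1A_2 = (21, 2, -22), A_1A_3 = (-13, -1, 14); the triple product is linear in q with coefficient -8 and constant term 56/5.
Setting it to zero: q = 7/5.

7/5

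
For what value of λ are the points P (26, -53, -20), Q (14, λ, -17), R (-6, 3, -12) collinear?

Direction PR = (-32, 56, 8). From the x-coordinate of Q, the parameter along the line is τ = (14 − 26)/(-32) = 3/8.
Then λ = (-53) + 3/8·(56) = -32.

-32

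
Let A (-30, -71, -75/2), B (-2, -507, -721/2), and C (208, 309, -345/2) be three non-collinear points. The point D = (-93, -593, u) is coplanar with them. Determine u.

-271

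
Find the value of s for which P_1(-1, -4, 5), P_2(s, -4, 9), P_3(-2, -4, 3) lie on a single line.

Direction P_1P_3 = (-1, 0, -2). From the z-coordinate of P_2, the parameter along the line is τ = (9 − 5)/(-2) = -2.
Then s = (-1) + (-2)·(-1) = 1.

1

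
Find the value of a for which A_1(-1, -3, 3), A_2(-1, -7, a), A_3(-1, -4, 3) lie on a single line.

3

Collinearity requires A_1A_2 × A_1A_3 = 0; each component is linear in a.
The x-component gives (1)a + (-3) = 0, so a = 3.
The remaining components then also vanish.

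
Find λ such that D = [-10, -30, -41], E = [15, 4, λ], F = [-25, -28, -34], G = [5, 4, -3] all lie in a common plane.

The points are coplanar iff DE · (DF × DG) = 0.
Expanding, this is linear in λ: (-540)λ + (-3240) = 0.
So λ = -6.

-6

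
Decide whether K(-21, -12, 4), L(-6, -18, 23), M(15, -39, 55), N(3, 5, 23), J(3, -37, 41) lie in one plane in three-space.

Yes

The plane through K, L, M has normal n = KL × KM = (207, -81, -189) and equation n·P = -4131.
Checking the remaining points: n·N = -4131, n·J = -4131.
All equal -4131, so all 5 points lie in one plane.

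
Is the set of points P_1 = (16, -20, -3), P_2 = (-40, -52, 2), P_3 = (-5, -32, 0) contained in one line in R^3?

No

P_1P_2 = (-56, -32, 5), P_1P_3 = (-21, -12, 3).
P_1P_2 × P_1P_3 = (-36, 63, 0).
The cross product is nonzero, so the points do not lie on one line.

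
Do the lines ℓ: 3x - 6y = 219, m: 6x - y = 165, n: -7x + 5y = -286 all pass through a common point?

No

Intersecting ℓ and m: solving the 2×2 system gives (x, y) = (257/11, -273/11).
Substitute into n: (-7)(257/11) + (5)(-273/11) = -3164/11.
But n requires -286 ≠ -3164/11, so the three lines have no common point.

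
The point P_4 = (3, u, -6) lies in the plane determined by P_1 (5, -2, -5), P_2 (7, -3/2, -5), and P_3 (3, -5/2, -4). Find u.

A normal to the plane is n = P_1P_2 × P_1P_3 = (1/2, -2, 0).
P_4 lies in the plane iff n · P_1P_4 = 0.
This gives (-2)u + (-5) = 0, so u = -5/2.

-5/2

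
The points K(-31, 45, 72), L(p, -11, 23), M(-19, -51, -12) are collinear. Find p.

Collinearity requires KL × KM = 0; each component is linear in p.
The y-component gives (84)p + (2016) = 0, so p = -24.
The remaining components then also vanish.

-24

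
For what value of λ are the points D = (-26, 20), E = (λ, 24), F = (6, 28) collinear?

-10

The three points are collinear iff det[DE; DF] = 0.
This determinant is linear in λ: (8)λ + (80) = 0, so λ = -10.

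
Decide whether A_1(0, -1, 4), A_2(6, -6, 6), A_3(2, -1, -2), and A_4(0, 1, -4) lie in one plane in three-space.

The four points are coplanar iff the 3×3 determinant with rows A_1A_2, A_1A_3, A_1A_4 is zero.
Rows: (6, -5, 2), (2, 0, -6), (0, 2, -8).
Expanding along the first row: (6)(12) − (-5)(-16) + (2)(4) = 0.
Zero determinant ⇒ coplanar.

Yes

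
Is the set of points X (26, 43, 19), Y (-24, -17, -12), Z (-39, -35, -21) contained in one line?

No

XY = (-50, -60, -31), XZ = (-65, -78, -40).
Comparing components 2 and 3: (-60)(-40) − (-31)(-78) = -18 ≠ 0, so XY and XZ are not parallel and the points are not collinear.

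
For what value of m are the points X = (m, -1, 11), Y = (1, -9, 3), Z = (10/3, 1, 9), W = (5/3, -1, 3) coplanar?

The points are coplanar iff XY · (XZ × XW) = 0.
Expanding, this is linear in m: (48)m + (-176) = 0.
So m = 11/3.

11/3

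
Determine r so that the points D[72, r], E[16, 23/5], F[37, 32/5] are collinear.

47/5

Collinearity: (D − E) must be parallel to (F − E) = (21, 9/5).
Cross-multiplying the components: (r − 23/5)·(21) = (56)·(9/5).
Solving gives r = 47/5.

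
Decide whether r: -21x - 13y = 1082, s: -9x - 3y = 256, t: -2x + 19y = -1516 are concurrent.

Intersecting r and s: solving the 2×2 system gives (x, y) = (-41/27, -727/9).
Substitute into t: (-2)(-41/27) + (19)(-727/9) = -41357/27.
But t requires -1516 ≠ -41357/27, so the three lines have no common point.

No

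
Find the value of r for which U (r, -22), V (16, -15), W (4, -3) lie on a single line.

23

The three points are collinear iff det[UV; UW] = 0.
This determinant is linear in r: (-12)r + (276) = 0, so r = 23.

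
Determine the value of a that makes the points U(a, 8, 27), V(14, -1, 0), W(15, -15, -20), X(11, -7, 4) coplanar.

The points are coplanar iff UV · (UW × UX) = 0.
Expanding, this is linear in a: (176)a + (-1672) = 0.
So a = 19/2.

19/2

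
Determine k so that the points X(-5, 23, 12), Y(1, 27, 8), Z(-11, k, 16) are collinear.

19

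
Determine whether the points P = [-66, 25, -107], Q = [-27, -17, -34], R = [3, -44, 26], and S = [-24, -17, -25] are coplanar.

The four points are coplanar iff the 3×3 determinant with rows PQ, PR, PS is zero.
Rows: (39, -42, 73), (69, -69, 133), (42, -42, 82).
Expanding along the first row: (39)(-72) − (-42)(72) + (73)(0) = 216.
Nonzero ⇒ not coplanar.

No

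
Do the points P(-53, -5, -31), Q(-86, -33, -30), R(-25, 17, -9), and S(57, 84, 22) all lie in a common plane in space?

With P as base: PQ = (-33, -28, 1), PR = (28, 22, 22), PS = (110, 89, 53).
PR × PS = (-792, 936, 72).
PQ · (PR × PS) = 0.
The scalar triple product vanishes, so the four points are coplanar.

Yes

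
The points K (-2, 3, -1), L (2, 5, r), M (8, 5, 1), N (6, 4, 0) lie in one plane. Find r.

1

Coplanarity ⇔ det[KL; KM; KN] = 0.
Expanding, this is linear in r: (-6)r + (6) = 0.
So r = 1.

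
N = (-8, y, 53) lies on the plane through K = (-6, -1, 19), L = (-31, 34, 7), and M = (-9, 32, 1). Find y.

-59

A normal to the plane is n = KL × KM = (-234, -414, -720).
N lies in the plane iff n · KN = 0.
This gives (-414)y + (-24426) = 0, so y = -59.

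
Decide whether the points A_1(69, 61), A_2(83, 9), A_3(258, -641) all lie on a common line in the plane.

A_1A_2 = (14, -52), A_1A_3 = (189, -702).
Twice the signed area of △A_1A_2A_3 is (14)(-702) − (-52)(189) = 0.
The triangle is degenerate (zero area), so the points are collinear.

Yes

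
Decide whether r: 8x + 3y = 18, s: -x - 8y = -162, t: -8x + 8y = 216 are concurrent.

The three lines meet at one point iff the augmented coefficient matrix [aᵢ bᵢ cᵢ] has rank < 3, i.e. its determinant vanishes.
Here the determinant is -216.
Nonzero, so no common point exists.

No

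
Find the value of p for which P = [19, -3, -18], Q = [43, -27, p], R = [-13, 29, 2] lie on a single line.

-33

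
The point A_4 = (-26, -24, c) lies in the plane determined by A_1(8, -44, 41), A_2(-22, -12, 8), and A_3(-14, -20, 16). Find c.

Coplanarity requires A_1A_2 · (A_1A_3 × A_1A_4) = 0.
A_1A_2 = (-30, 32, -33), A_1A_3 = (-22, 24, -25); the triple product is linear in c with coefficient -16 and constant term 448.
Setting it to zero: c = 28.

28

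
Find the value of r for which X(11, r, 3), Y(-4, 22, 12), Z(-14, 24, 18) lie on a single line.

19

Collinearity requires XY × XZ = 0; each component is linear in r.
The x-component gives (-6)r + (114) = 0, so r = 19.
The remaining components then also vanish.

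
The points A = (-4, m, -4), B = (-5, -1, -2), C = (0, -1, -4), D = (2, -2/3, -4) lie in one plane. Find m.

Coplanarity ⇔ det[AB; AC; AD] = 0.
Expanding, this is linear in m: (4)m + (20/3) = 0.
So m = -5/3.

-5/3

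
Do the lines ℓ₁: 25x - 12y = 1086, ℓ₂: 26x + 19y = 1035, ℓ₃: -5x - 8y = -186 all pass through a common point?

Yes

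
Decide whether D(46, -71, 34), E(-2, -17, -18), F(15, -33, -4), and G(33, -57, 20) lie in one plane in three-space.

A normal to the plane through D, E, F is n = DE × DF = (-76, -212, -150).
The plane has equation n·P = 6456. For G: n·G = 6576.
6576 ≠ 6456, so G is off the plane.

No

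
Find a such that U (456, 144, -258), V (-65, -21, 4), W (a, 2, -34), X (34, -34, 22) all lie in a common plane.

The points are coplanar iff UV · (UW × UX) = 0.
Expanding, this is linear in a: (-436)a + (37496) = 0.
So a = 86.

86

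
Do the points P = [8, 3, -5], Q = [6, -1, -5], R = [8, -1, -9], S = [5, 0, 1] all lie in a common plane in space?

No

With P as base: PQ = (-2, -4, 0), PR = (0, -4, -4), PS = (-3, -3, 6).
PR × PS = (-36, 12, -12).
PQ · (PR × PS) = 24.
Since 24 ≠ 0, the four points are not coplanar.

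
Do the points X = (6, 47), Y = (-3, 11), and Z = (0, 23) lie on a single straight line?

Yes

XY = (-9, -36), XZ = (-6, -24).
Checking proportionality: XZ = 2/3·XY, so the vectors are parallel and the points are collinear.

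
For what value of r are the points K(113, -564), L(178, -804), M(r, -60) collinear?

The three points are collinear iff det[KL; KM] = 0.
This determinant is linear in r: (240)r + (5640) = 0, so r = -47/2.

-47/2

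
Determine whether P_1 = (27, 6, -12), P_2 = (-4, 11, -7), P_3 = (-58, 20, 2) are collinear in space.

P_1P_2 = (-31, 5, 5), P_1P_3 = (-85, 14, 14).
P_1P_2 × P_1P_3 = (0, 9, -9).
The cross product is nonzero, so the points do not lie on one line.

No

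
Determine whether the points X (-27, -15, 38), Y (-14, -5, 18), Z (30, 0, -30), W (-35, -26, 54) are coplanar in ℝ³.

The four points are coplanar iff the 3×3 determinant with rows XY, XZ, XW is zero.
Rows: (13, 10, -20), (57, 15, -68), (-8, -11, 16).
Expanding along the first row: (13)(-508) − (10)(368) + (-20)(-507) = -144.
Nonzero ⇒ not coplanar.

No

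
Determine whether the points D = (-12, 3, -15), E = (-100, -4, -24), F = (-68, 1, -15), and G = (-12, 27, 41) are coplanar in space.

With D as base: DE = (-88, -7, -9), DF = (-56, -2, 0), DG = (0, 24, 56).
DF × DG = (-112, 3136, -1344).
DE · (DF × DG) = 0.
The scalar triple product vanishes, so the four points are coplanar.

Yes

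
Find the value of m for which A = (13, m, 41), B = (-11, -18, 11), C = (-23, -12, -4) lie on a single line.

-30

Direction BC = (-12, 6, -15). From the x-coordinate of A, the parameter along the line is τ = (13 − (-11))/(-12) = -2.
Then m = (-18) + (-2)·(6) = -30.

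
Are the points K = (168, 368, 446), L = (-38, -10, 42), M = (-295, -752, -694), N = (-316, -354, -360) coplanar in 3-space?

No

With K as base: KL = (-206, -378, -404), KM = (-463, -1120, -1140), KN = (-484, -722, -806).
KM × KN = (79640, 178582, -207794).
KL · (KM × KN) = 38940.
Since 38940 ≠ 0, the four points are not coplanar.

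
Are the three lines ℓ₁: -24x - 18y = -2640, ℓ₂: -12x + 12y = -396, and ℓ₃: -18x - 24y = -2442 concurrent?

Yes

The three lines meet at one point iff the augmented coefficient matrix [aᵢ bᵢ cᵢ] has rank < 3, i.e. its determinant vanishes.
Here the determinant is 0.
It vanishes, so the lines are concurrent at (77, 44).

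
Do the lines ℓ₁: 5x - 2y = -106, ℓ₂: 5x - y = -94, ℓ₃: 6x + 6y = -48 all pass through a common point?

Intersecting ℓ₁ and ℓ₂: solving the 2×2 system gives (x, y) = (-82/5, 12).
Substitute into ℓ₃: (6)(-82/5) + (6)(12) = -132/5.
But ℓ₃ requires -48 ≠ -132/5, so the three lines have no common point.

No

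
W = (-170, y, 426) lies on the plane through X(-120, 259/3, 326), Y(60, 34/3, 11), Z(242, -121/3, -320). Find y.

83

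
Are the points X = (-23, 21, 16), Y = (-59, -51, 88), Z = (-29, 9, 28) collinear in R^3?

XY = (-36, -72, 72), XZ = (-6, -12, 12).
Each component of XZ is 1/6 times the corresponding component of XY, so XZ = 1/6·XY and the points are collinear.

Yes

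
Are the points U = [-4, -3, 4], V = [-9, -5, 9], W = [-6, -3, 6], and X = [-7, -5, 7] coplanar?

Yes

The four points are coplanar iff the 3×3 determinant with rows UV, UW, UX is zero.
Rows: (-5, -2, 5), (-2, 0, 2), (-3, -2, 3).
Expanding along the first row: (-5)(4) − (-2)(0) + (5)(4) = 0.
Zero determinant ⇒ coplanar.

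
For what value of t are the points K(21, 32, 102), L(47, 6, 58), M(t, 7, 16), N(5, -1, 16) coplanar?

-25

Normal to plane KLN: n = (784, 2940, -1274); plane equation n·P = -19404.
Requiring n·M = -19404: (784)t + (196) = -19404.
So t = -25.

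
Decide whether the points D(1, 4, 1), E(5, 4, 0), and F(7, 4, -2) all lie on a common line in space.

No

DE = (4, 0, -1), DF = (6, 0, -3).
DE × DF = (0, 6, 0).
The cross product is nonzero, so the points do not lie on one line.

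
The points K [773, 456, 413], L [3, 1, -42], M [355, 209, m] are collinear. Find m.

166

Collinearity requires KL × KM = 0; each component is linear in m.
The x-component gives (-455)m + (75530) = 0, so m = 166.
The remaining components then also vanish.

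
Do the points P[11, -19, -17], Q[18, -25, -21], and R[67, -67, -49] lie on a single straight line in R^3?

PQ = (7, -6, -4), PR = (56, -48, -32).
PQ × PR = (0, 0, 0).
The cross product vanishes, so the three points are collinear.

Yes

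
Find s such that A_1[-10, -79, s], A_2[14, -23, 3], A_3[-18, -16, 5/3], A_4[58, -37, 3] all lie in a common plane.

-71/3

The points are coplanar iff A_1A_2 · (A_1A_3 × A_1A_4) = 0.
Expanding, this is linear in s: (-140)s + (-9940/3) = 0.
So s = -71/3.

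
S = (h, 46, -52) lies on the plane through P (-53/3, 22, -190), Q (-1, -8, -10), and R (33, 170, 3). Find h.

Coplanarity requires PQ · (PR × PS) = 0.
PQ = (50/3, -30, 180), PR = (152/3, 148, 193); the triple product is linear in h with coefficient -32430 and constant term 118910.
Setting it to zero: h = 11/3.

11/3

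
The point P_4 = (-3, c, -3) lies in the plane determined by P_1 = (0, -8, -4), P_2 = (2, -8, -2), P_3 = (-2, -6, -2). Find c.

-6

A normal to the plane is n = P_1P_2 × P_1P_3 = (-4, -8, 4).
P_4 lies in the plane iff n · P_1P_4 = 0.
This gives (-8)c + (-48) = 0, so c = -6.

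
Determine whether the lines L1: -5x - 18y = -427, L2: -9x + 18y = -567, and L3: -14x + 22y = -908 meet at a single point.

No

The three lines meet at one point iff the augmented coefficient matrix [aᵢ bᵢ cᵢ] has rank < 3, i.e. its determinant vanishes.
Here the determinant is 504.
Nonzero, so no common point exists.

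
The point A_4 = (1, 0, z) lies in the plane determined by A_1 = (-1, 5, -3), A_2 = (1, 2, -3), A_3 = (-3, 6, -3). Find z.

-3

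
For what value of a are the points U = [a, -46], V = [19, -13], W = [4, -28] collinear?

-14

The three points are collinear iff det[UV; UW] = 0.
This determinant is linear in a: (15)a + (210) = 0, so a = -14.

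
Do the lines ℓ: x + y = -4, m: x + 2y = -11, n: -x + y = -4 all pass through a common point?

The three lines meet at one point iff the augmented coefficient matrix [aᵢ bᵢ cᵢ] has rank < 3, i.e. its determinant vanishes.
Here the determinant is 6.
Nonzero, so no common point exists.

No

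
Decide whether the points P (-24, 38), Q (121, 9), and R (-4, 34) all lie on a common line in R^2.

Yes

PQ = (145, -29), PR = (20, -4).
Checking proportionality: PR = 4/29·PQ, so the vectors are parallel and the points are collinear.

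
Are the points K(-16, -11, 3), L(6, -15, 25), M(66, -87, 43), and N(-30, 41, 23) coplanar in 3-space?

The four points are coplanar iff the 3×3 determinant with rows KL, KM, KN is zero.
Rows: (22, -4, 22), (82, -76, 40), (-14, 52, 20).
Expanding along the first row: (22)(-3600) − (-4)(2200) + (22)(3200) = 0.
Zero determinant ⇒ coplanar.

Yes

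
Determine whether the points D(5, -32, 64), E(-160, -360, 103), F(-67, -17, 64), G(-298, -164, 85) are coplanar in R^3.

Yes

With D as base: DE = (-165, -328, 39), DF = (-72, 15, 0), DG = (-303, -132, 21).
DF × DG = (315, 1512, 14049).
DE · (DF × DG) = 0.
The scalar triple product vanishes, so the four points are coplanar.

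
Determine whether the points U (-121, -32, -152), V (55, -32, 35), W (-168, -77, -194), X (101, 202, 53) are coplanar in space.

No

With U as base: UV = (176, 0, 187), UW = (-47, -45, -42), UX = (222, 234, 205).
UW × UX = (603, 311, -1008).
UV · (UW × UX) = -82368.
Since -82368 ≠ 0, the four points are not coplanar.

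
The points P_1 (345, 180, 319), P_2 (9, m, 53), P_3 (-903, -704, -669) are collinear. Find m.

-58

Collinearity requires P_1P_2 × P_1P_3 = 0; each component is linear in m.
The x-component gives (-988)m + (-57304) = 0, so m = -58.
The remaining components then also vanish.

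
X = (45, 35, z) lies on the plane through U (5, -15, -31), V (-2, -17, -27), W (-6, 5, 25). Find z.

Coplanarity requires UV · (UW × UX) = 0.
UV = (-7, -2, 4), UW = (-11, 20, 56); the triple product is linear in z with coefficient -162 and constant term 4698.
Setting it to zero: z = 29.

29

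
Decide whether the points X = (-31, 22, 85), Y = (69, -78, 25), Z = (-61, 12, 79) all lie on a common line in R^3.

No

XY = (100, -100, -60), XZ = (-30, -10, -6).
XY × XZ = (0, 2400, -4000).
The cross product is nonzero, so the points do not lie on one line.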